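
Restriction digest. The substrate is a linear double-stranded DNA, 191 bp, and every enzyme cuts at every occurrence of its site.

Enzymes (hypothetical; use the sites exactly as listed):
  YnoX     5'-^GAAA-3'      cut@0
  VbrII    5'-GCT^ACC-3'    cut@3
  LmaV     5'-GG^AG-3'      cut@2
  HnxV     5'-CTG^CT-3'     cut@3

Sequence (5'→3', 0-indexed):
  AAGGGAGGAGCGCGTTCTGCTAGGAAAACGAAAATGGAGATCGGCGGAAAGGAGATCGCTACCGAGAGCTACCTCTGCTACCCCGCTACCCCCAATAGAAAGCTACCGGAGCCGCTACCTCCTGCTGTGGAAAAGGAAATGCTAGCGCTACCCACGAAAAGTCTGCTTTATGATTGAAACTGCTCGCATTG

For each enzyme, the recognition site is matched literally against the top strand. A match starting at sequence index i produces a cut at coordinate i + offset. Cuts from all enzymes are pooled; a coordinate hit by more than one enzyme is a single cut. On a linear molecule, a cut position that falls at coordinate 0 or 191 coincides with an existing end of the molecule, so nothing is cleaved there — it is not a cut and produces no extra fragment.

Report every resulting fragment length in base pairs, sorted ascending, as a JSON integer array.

[2,3,4,5,5,5,6,6,6,6,7,7,7,7,8,8,8,8,9,9,10,10,10,10,11,14]

Per-enzyme occurrences:
  YnoX GAAA/0: at [23, 29, 46, 97, 129, 135, 155, 175] ⇒ [23, 29, 46, 97, 129, 135, 155, 175]
  VbrII GCTACC/3: at [57, 67, 76, 84, 101, 113, 146] ⇒ [60, 70, 79, 87, 104, 116, 149]
  LmaV GGAG/2: at [3, 6, 35, 50, 107] ⇒ [5, 8, 37, 52, 109]
  HnxV CTGCT/3: at [16, 74, 121, 162, 179] ⇒ [19, 77, 124, 165, 182]

All cut coordinates (distinct, sorted): [5, 8, 19, 23, 29, 37, 46, 52, 60, 70, 77, 79, 87, 97, 104, 109, 116, 124, 129, 135, 149, 155, 165, 175, 182]

Fragments:
  [0,5): 5 bp
  [5,8): 3 bp
  [8,19): 11 bp
  [19,23): 4 bp
  [23,29): 6 bp
  [29,37): 8 bp
  [37,46): 9 bp
  [46,52): 6 bp
  [52,60): 8 bp
  [60,70): 10 bp
  [70,77): 7 bp
  [77,79): 2 bp
  [79,87): 8 bp
  [87,97): 10 bp
  [97,104): 7 bp
  [104,109): 5 bp
  [109,116): 7 bp
  [116,124): 8 bp
  [124,129): 5 bp
  [129,135): 6 bp
  [135,149): 14 bp
  [149,155): 6 bp
  [155,165): 10 bp
  [165,175): 10 bp
  [175,182): 7 bp
  [182,191): 9 bp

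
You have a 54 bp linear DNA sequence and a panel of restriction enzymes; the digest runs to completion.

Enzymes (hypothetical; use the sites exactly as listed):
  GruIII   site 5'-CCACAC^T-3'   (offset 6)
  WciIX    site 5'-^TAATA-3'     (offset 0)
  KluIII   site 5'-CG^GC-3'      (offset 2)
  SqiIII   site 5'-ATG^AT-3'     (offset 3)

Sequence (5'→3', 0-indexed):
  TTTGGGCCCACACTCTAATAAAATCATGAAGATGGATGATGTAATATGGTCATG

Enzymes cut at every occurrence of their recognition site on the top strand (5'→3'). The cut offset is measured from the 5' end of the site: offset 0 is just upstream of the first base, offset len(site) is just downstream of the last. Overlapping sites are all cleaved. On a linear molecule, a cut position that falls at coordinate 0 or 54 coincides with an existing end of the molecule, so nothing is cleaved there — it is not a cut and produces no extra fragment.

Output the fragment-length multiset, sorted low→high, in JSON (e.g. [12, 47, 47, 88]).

Site scan:
  GruIII (CCACACT, off=6): starts [7] → cuts [13]
  WciIX (TAATA, off=0): starts [15, 41] → cuts [15, 41]
  KluIII (CGGC, off=2): no sites
  SqiIII (ATGAT, off=3): starts [35] → cuts [38]

Pooled cuts: [13, 15, 38, 41]

Fragment lengths:
  [0,13): 13 bp
  [13,15): 2 bp
  [15,38): 23 bp
  [38,41): 3 bp
  [41,54): 13 bp

[2,3,13,13,23]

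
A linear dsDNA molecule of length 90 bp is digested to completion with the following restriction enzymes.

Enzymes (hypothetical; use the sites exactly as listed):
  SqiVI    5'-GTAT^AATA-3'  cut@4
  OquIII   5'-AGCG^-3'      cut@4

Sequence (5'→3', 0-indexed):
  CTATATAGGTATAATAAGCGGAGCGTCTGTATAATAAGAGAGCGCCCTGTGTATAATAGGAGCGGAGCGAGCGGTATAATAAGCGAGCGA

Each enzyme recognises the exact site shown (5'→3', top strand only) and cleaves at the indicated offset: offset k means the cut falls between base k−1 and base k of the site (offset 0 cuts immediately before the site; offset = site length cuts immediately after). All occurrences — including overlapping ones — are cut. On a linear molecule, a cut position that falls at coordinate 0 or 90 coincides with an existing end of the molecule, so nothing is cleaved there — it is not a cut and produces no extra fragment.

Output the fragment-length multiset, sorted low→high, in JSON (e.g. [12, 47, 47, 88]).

[1,4,4,4,5,5,7,8,8,10,10,12,12]

Per-enzyme occurrences:
  SqiVI (GTATAATA, off=4): starts [8, 28, 50, 73] → cuts [12, 32, 54, 77]
  OquIII (AGCG, off=4): starts [16, 21, 40, 60, 65, 69, 81, 85] → cuts [20, 25, 44, 64, 69, 73, 85, 89]

Pooled cuts: [12, 20, 25, 32, 44, 54, 64, 69, 73, 77, 85, 89]

Fragments:
  [0,12): 12 bp
  [12,20): 8 bp
  [20,25): 5 bp
  [25,32): 7 bp
  [32,44): 12 bp
  [44,54): 10 bp
  [54,64): 10 bp
  [64,69): 5 bp
  [69,73): 4 bp
  [73,77): 4 bp
  [77,85): 8 bp
  [85,89): 4 bp
  [89,90): 1 bp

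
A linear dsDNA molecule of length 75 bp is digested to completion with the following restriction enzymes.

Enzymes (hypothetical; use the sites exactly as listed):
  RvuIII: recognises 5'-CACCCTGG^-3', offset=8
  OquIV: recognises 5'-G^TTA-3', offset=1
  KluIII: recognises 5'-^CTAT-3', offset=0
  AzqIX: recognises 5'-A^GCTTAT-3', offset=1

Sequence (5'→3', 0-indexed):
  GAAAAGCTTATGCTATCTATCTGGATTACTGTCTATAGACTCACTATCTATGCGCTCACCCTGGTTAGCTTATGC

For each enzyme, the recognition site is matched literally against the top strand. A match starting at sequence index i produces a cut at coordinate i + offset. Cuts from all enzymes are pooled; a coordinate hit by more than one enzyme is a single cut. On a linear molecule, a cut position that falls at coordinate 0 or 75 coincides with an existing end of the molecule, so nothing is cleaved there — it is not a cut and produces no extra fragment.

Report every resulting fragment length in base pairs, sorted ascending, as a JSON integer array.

Scan for sites:
  RvuIII (CACCCTGG, off=8): starts [56] → cuts [64]
  OquIV (GTTA, off=1): starts [63] → cuts [64]
  KluIII (CTAT, off=0): starts [12, 16, 32, 43, 47] → cuts [12, 16, 32, 43, 47]
  AzqIX (AGCTTAT, off=1): starts [4, 66] → cuts [5, 67]

All cut coordinates (distinct, sorted): [5, 12, 16, 32, 43, 47, 64, 67]

Fragment lengths:
  [0,5): 5 bp
  [5,12): 7 bp
  [12,16): 4 bp
  [16,32): 16 bp
  [32,43): 11 bp
  [43,47): 4 bp
  [47,64): 17 bp
  [64,67): 3 bp
  [67,75): 8 bp

[3,4,4,5,7,8,11,16,17]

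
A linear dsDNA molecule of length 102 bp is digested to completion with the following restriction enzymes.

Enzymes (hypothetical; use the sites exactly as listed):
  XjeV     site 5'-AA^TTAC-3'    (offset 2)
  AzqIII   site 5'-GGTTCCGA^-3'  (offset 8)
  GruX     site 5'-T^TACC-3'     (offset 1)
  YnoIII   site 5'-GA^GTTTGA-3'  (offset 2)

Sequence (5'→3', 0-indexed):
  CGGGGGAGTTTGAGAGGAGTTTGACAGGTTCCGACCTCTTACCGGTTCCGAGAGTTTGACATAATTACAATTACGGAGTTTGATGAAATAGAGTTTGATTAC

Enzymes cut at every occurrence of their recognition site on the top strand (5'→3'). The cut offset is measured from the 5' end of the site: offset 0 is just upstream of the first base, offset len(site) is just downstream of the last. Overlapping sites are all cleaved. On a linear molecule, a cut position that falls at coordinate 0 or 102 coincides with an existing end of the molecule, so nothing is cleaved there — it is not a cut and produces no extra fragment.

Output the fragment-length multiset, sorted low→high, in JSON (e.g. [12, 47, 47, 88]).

Site scan:
  XjeV (AATTAC, off=2): starts [62, 68] → cuts [64, 70]
  AzqIII (GGTTCCGA, off=8): starts [26, 43] → cuts [34, 51]
  GruX (TTACC, off=1): starts [38] → cuts [39]
  YnoIII (GAGTTTGA, off=2): starts [5, 16, 51, 75, 90] → cuts [7, 18, 53, 77, 92]

All cut coordinates (distinct, sorted): [7, 18, 34, 39, 51, 53, 64, 70, 77, 92]

Fragment lengths:
  [0,7): 7 bp
  [7,18): 11 bp
  [18,34): 16 bp
  [34,39): 5 bp
  [39,51): 12 bp
  [51,53): 2 bp
  [53,64): 11 bp
  [64,70): 6 bp
  [70,77): 7 bp
  [77,92): 15 bp
  [92,102): 10 bp

[2,5,6,7,7,10,11,11,12,15,16]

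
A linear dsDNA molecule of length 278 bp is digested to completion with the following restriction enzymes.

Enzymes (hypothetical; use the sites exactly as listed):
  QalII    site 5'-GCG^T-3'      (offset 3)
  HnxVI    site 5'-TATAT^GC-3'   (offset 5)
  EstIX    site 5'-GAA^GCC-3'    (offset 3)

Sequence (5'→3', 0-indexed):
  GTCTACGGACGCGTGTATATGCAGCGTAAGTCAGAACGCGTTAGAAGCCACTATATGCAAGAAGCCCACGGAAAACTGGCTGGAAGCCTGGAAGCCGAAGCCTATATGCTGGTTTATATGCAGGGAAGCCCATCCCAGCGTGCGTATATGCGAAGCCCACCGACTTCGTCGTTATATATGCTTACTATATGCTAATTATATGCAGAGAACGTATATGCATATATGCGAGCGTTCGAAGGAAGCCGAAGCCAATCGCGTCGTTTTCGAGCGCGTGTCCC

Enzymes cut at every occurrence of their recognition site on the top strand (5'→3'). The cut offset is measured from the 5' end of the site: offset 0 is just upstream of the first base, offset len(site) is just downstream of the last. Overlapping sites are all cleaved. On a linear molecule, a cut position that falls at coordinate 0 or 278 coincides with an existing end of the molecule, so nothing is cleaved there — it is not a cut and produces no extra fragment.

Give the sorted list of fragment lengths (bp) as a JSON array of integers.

Per-enzyme occurrences:
  QalII (GCGT, off=3): starts [10, 23, 37, 137, 141, 228, 254, 269] → cuts [13, 26, 40, 140, 144, 231, 257, 272]
  HnxVI (TATATGC, off=5): starts [15, 51, 102, 114, 144, 174, 185, 196, 211, 219] → cuts [20, 56, 107, 119, 149, 179, 190, 201, 216, 224]
  EstIX (GAAGCC, off=3): starts [43, 60, 82, 90, 96, 124, 151, 238, 244] → cuts [46, 63, 85, 93, 99, 127, 154, 241, 247]

All cut coordinates (distinct, sorted): [13, 20, 26, 40, 46, 56, 63, 85, 93, 99, 107, 119, 127, 140, 144, 149, 154, 179, 190, 201, 216, 224, 231, 241, 247, 257, 272]

Fragment lengths:
  [0,13): 13 bp
  [13,20): 7 bp
  [20,26): 6 bp
  [26,40): 14 bp
  [40,46): 6 bp
  [46,56): 10 bp
  [56,63): 7 bp
  [63,85): 22 bp
  [85,93): 8 bp
  [93,99): 6 bp
  [99,107): 8 bp
  [107,119): 12 bp
  [119,127): 8 bp
  [127,140): 13 bp
  [140,144): 4 bp
  [144,149): 5 bp
  [149,154): 5 bp
  [154,179): 25 bp
  [179,190): 11 bp
  [190,201): 11 bp
  [201,216): 15 bp
  [216,224): 8 bp
  [224,231): 7 bp
  [231,241): 10 bp
  [241,247): 6 bp
  [247,257): 10 bp
  [257,272): 15 bp
  [272,278): 6 bp

[4,5,5,6,6,6,6,6,7,7,7,8,8,8,8,10,10,10,11,11,12,13,13,14,15,15,22,25]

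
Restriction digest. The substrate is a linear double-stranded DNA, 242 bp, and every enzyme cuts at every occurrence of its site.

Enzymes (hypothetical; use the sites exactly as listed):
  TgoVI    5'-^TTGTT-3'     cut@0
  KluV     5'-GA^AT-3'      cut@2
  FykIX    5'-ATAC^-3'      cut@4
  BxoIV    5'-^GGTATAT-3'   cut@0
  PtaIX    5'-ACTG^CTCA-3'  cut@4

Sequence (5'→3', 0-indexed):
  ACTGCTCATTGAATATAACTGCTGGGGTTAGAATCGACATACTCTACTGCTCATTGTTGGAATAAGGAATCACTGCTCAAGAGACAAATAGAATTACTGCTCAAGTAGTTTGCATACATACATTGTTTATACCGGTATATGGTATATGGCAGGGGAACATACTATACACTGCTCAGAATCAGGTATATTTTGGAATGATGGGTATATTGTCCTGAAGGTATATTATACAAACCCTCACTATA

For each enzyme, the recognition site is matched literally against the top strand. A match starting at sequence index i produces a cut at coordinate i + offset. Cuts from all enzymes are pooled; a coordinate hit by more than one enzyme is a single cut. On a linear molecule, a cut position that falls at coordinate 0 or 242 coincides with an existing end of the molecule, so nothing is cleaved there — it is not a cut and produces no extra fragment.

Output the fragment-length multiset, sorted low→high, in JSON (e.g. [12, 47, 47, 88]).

Site scan:
  TgoVI TTGTT/0: at [53, 122] ⇒ [53, 122]
  KluV GAAT/2: at [10, 30, 59, 66, 90, 175, 192] ⇒ [12, 32, 61, 68, 92, 177, 194]
  FykIX ATAC/4: at [38, 113, 117, 128, 158, 163, 224] ⇒ [42, 117, 121, 132, 162, 167, 228]
  BxoIV GGTATAT/0: at [133, 140, 181, 200, 216] ⇒ [133, 140, 181, 200, 216]
  PtaIX ACTGCTCA/4: at [0, 45, 71, 95, 167] ⇒ [4, 49, 75, 99, 171]

Pooled cuts: [4, 12, 32, 42, 49, 53, 61, 68, 75, 92, 99, 117, 121, 122, 132, 133, 140, 162, 167, 171, 177, 181, 194, 200, 216, 228]

Fragment lengths:
  [0,4): 4 bp
  [4,12): 8 bp
  [12,32): 20 bp
  [32,42): 10 bp
  [42,49): 7 bp
  [49,53): 4 bp
  [53,61): 8 bp
  [61,68): 7 bp
  [68,75): 7 bp
  [75,92): 17 bp
  [92,99): 7 bp
  [99,117): 18 bp
  [117,121): 4 bp
  [121,122): 1 bp
  [122,132): 10 bp
  [132,133): 1 bp
  [133,140): 7 bp
  [140,162): 22 bp
  [162,167): 5 bp
  [167,171): 4 bp
  [171,177): 6 bp
  [177,181): 4 bp
  [181,194): 13 bp
  [194,200): 6 bp
  [200,216): 16 bp
  [216,228): 12 bp
  [228,242): 14 bp

[1,1,4,4,4,4,4,5,6,6,7,7,7,7,7,8,8,10,10,12,13,14,16,17,18,20,22]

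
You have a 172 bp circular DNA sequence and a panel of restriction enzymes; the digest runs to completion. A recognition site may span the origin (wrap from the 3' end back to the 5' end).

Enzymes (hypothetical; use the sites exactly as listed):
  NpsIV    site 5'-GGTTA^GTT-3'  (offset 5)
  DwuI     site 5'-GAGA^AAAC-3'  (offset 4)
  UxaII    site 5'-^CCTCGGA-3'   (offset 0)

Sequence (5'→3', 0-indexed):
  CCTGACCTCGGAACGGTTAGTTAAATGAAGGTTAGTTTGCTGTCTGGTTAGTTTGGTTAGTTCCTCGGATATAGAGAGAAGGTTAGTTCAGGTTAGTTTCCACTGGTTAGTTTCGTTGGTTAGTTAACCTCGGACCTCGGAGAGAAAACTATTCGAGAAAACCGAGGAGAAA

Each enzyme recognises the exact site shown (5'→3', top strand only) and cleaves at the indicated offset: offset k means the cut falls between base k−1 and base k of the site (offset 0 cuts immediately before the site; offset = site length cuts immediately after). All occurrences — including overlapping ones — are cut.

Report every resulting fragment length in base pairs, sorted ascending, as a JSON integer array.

[3,5,7,9,10,11,13,13,14,14,15,16,19,23]

Scan for sites:
  NpsIV GGTTAGTT/5: at [14, 29, 45, 54, 80, 90, 104, 117] ⇒ [19, 34, 50, 59, 85, 95, 109, 122]
  DwuI GAGAAAAC/4: at [141, 154] ⇒ [145, 158]
  UxaII CCTCGGA/0: at [5, 62, 127, 134] ⇒ [5, 62, 127, 134]

All cut coordinates (distinct, sorted): [5, 19, 34, 50, 59, 62, 85, 95, 109, 122, 127, 134, 145, 158]

Fragments:
  5→19: 14 bp
  19→34: 15 bp
  34→50: 16 bp
  50→59: 9 bp
  59→62: 3 bp
  62→85: 23 bp
  85→95: 10 bp
  95→109: 14 bp
  109→122: 13 bp
  122→127: 5 bp
  127→134: 7 bp
  134→145: 11 bp
  145→158: 13 bp
  158→5 (wrap): 172-158+5 = 19 bp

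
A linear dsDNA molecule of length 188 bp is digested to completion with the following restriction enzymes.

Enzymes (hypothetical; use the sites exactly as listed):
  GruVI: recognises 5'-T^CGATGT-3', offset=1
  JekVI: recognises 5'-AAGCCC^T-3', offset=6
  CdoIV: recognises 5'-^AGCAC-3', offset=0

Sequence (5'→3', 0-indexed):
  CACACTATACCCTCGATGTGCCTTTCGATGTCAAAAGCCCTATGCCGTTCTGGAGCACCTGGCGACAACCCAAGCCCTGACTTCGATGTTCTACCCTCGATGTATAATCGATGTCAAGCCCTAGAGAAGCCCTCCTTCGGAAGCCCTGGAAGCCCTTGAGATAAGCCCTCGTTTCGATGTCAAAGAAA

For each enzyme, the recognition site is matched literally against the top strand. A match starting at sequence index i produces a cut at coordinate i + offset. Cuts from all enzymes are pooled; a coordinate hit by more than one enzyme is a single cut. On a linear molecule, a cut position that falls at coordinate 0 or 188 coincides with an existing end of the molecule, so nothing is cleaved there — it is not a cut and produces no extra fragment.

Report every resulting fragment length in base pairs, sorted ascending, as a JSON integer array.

Site scan:
  GruVI (TCGATGT, off=1): starts [12, 24, 82, 96, 107, 173] → cuts [13, 25, 83, 97, 108, 174]
  JekVI (AAGCCCT, off=6): starts [34, 71, 115, 126, 140, 149, 162] → cuts [40, 77, 121, 132, 146, 155, 168]
  CdoIV (AGCAC, off=0): starts [53] → cuts [53]

All cut coordinates (distinct, sorted): [13, 25, 40, 53, 77, 83, 97, 108, 121, 132, 146, 155, 168, 174]

Fragment lengths:
  [0,13): 13 bp
  [13,25): 12 bp
  [25,40): 15 bp
  [40,53): 13 bp
  [53,77): 24 bp
  [77,83): 6 bp
  [83,97): 14 bp
  [97,108): 11 bp
  [108,121): 13 bp
  [121,132): 11 bp
  [132,146): 14 bp
  [146,155): 9 bp
  [155,168): 13 bp
  [168,174): 6 bp
  [174,188): 14 bp

[6,6,9,11,11,12,13,13,13,13,14,14,14,15,24]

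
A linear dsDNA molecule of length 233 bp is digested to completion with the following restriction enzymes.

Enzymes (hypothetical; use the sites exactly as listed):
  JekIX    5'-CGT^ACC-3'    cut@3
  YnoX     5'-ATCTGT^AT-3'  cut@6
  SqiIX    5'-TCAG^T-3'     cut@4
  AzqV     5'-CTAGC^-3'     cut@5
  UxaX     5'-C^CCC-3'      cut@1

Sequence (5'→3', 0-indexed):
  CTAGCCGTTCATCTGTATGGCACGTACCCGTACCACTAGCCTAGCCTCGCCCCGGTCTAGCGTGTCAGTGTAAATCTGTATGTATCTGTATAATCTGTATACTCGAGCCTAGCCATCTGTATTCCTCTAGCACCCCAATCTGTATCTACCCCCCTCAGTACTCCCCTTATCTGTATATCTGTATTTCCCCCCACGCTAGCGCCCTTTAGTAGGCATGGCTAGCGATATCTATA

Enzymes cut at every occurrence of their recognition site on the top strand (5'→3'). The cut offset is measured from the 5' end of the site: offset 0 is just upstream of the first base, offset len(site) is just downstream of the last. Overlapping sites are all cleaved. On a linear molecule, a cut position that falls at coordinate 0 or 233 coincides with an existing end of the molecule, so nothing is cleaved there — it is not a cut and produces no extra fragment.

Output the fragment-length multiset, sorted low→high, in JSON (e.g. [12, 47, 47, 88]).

[1,1,1,1,2,5,5,5,5,5,6,6,7,7,7,8,9,9,9,10,10,10,11,11,11,11,11,11,15,23]

Scan for sites:
  JekIX CGTACC/3: at [22, 28] ⇒ [25, 31]
  YnoX ATCTGTAT/6: at [10, 73, 83, 92, 114, 137, 168, 176] ⇒ [16, 79, 89, 98, 120, 143, 174, 182]
  SqiIX TCAGT/4: at [64, 154] ⇒ [68, 158]
  AzqV CTAGC/5: at [0, 35, 40, 56, 108, 126, 195, 218] ⇒ [5, 40, 45, 61, 113, 131, 200, 223]
  UxaX CCCC/1: at [49, 132, 148, 149, 150, 162, 186, 187, 188] ⇒ [50, 133, 149, 150, 151, 163, 187, 188, 189]

Pooled cuts: [5, 16, 25, 31, 40, 45, 50, 61, 68, 79, 89, 98, 113, 120, 131, 133, 143, 149, 150, 151, 158, 163, 174, 182, 187, 188, 189, 200, 223]

Fragment lengths:
  [0,5): 5 bp
  [5,16): 11 bp
  [16,25): 9 bp
  [25,31): 6 bp
  [31,40): 9 bp
  [40,45): 5 bp
  [45,50): 5 bp
  [50,61): 11 bp
  [61,68): 7 bp
  [68,79): 11 bp
  [79,89): 10 bp
  [89,98): 9 bp
  [98,113): 15 bp
  [113,120): 7 bp
  [120,131): 11 bp
  [131,133): 2 bp
  [133,143): 10 bp
  [143,149): 6 bp
  [149,150): 1 bp
  [150,151): 1 bp
  [151,158): 7 bp
  [158,163): 5 bp
  [163,174): 11 bp
  [174,182): 8 bp
  [182,187): 5 bp
  [187,188): 1 bp
  [188,189): 1 bp
  [189,200): 11 bp
  [200,223): 23 bp
  [223,233): 10 bp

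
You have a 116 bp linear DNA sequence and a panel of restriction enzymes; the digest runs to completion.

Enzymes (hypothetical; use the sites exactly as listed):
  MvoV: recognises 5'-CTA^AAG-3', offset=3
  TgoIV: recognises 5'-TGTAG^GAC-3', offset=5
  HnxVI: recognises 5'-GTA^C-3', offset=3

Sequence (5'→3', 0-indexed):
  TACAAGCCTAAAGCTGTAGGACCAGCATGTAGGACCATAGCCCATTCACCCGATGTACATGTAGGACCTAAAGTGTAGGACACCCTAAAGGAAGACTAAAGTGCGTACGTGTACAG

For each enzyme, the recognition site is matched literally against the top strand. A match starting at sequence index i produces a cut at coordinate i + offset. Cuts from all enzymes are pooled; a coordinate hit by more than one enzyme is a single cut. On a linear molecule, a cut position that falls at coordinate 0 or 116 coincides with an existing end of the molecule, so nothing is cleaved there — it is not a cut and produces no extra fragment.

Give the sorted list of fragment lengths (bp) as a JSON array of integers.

Per-enzyme occurrences:
  MvoV (CTAAAG, off=3): starts [7, 67, 84, 95] → cuts [10, 70, 87, 98]
  TgoIV (TGTAGGAC, off=5): starts [14, 27, 59, 73] → cuts [19, 32, 64, 78]
  HnxVI (GTAC, off=3): starts [54, 104, 110] → cuts [57, 107, 113]

Pooled cuts: [10, 19, 32, 57, 64, 70, 78, 87, 98, 107, 113]

Fragments:
  [0,10): 10 bp
  [10,19): 9 bp
  [19,32): 13 bp
  [32,57): 25 bp
  [57,64): 7 bp
  [64,70): 6 bp
  [70,78): 8 bp
  [78,87): 9 bp
  [87,98): 11 bp
  [98,107): 9 bp
  [107,113): 6 bp
  [113,116): 3 bp

[3,6,6,7,8,9,9,9,10,11,13,25]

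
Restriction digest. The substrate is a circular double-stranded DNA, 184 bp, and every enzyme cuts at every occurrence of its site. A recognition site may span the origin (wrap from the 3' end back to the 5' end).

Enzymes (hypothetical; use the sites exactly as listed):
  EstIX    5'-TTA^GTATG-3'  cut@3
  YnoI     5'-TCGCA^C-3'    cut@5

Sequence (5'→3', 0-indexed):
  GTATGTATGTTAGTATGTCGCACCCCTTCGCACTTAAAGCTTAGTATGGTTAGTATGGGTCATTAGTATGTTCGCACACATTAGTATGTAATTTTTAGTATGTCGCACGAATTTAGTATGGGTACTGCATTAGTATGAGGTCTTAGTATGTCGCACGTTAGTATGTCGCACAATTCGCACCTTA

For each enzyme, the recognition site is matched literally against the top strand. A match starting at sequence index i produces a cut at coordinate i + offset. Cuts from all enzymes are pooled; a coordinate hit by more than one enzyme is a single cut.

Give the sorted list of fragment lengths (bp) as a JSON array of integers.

[5,5,7,8,9,9,10,10,10,10,10,11,11,12,13,13,14,17]

Site scan:
  EstIX TTAGTATG/3: at [9, 40, 49, 62, 80, 94, 112, 129, 142, 157, 181] ⇒ [0, 12, 43, 52, 65, 83, 97, 115, 132, 145, 160]
  YnoI TCGCAC/5: at [17, 27, 71, 102, 150, 165, 174] ⇒ [22, 32, 76, 107, 155, 170, 179]

All cut coordinates (distinct, sorted): [0, 12, 22, 32, 43, 52, 65, 76, 83, 97, 107, 115, 132, 145, 155, 160, 170, 179]

Fragment lengths:
  0→12: 12 bp
  12→22: 10 bp
  22→32: 10 bp
  32→43: 11 bp
  43→52: 9 bp
  52→65: 13 bp
  65→76: 11 bp
  76→83: 7 bp
  83→97: 14 bp
  97→107: 10 bp
  107→115: 8 bp
  115→132: 17 bp
  132→145: 13 bp
  145→155: 10 bp
  155→160: 5 bp
  160→170: 10 bp
  170→179: 9 bp
  179→0 (wrap): 184-179+0 = 5 bp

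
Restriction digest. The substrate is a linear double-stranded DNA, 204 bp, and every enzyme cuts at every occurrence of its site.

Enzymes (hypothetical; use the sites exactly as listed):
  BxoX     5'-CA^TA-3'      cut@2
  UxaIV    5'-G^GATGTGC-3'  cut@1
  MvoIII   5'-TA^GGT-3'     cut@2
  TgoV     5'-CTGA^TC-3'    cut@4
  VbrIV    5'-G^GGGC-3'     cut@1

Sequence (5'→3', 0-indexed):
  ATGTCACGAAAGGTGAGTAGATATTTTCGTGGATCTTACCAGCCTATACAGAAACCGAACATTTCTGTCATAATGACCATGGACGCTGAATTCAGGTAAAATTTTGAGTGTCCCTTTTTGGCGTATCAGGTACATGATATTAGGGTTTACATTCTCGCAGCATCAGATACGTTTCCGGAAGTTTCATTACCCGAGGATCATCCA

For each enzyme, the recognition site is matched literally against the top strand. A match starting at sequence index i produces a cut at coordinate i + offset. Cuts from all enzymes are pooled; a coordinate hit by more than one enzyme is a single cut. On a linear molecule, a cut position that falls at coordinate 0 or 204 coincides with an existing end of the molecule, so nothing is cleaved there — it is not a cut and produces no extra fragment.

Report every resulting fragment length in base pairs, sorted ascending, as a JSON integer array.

Per-enzyme occurrences:
  BxoX CATA/2: at [68] ⇒ [70]
  UxaIV (GGATGTGC, off=1): no sites
  MvoIII (TAGGT, off=2): no sites
  TgoV (CTGATC, off=4): no sites
  VbrIV (GGGGC, off=1): no sites

Pooled cuts: [70]

Fragment lengths:
  [0,70): 70 bp
  [70,204): 134 bp

[70,134]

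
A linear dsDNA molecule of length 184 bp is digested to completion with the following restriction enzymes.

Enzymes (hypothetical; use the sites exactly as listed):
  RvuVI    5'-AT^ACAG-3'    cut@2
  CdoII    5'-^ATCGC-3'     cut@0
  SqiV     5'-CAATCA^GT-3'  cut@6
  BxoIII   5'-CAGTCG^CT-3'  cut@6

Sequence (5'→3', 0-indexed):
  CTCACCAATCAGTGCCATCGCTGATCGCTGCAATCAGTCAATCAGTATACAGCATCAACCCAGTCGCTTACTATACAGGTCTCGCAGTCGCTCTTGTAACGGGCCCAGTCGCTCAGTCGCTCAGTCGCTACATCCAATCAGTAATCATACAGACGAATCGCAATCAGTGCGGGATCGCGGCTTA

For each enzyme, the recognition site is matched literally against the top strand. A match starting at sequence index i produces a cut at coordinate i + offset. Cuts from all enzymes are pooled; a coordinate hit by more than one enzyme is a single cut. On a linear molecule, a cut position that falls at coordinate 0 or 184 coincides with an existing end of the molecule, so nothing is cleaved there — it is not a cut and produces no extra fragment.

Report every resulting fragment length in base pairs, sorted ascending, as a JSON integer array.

[4,5,7,7,8,8,8,8,8,8,10,11,11,13,13,16,18,21]

Per-enzyme occurrences:
  RvuVI ATACAG/2: at [46, 72, 146] ⇒ [48, 74, 148]
  CdoII ATCGC/0: at [16, 23, 156, 173] ⇒ [16, 23, 156, 173]
  SqiV CAATCAGT/6: at [5, 30, 38, 134, 160] ⇒ [11, 36, 44, 140, 166]
  BxoIII CAGTCGCT/6: at [60, 84, 105, 113, 121] ⇒ [66, 90, 111, 119, 127]

All cut coordinates (distinct, sorted): [11, 16, 23, 36, 44, 48, 66, 74, 90, 111, 119, 127, 140, 148, 156, 166, 173]

Fragments:
  [0,11): 11 bp
  [11,16): 5 bp
  [16,23): 7 bp
  [23,36): 13 bp
  [36,44): 8 bp
  [44,48): 4 bp
  [48,66): 18 bp
  [66,74): 8 bp
  [74,90): 16 bp
  [90,111): 21 bp
  [111,119): 8 bp
  [119,127): 8 bp
  [127,140): 13 bp
  [140,148): 8 bp
  [148,156): 8 bp
  [156,166): 10 bp
  [166,173): 7 bp
  [173,184): 11 bp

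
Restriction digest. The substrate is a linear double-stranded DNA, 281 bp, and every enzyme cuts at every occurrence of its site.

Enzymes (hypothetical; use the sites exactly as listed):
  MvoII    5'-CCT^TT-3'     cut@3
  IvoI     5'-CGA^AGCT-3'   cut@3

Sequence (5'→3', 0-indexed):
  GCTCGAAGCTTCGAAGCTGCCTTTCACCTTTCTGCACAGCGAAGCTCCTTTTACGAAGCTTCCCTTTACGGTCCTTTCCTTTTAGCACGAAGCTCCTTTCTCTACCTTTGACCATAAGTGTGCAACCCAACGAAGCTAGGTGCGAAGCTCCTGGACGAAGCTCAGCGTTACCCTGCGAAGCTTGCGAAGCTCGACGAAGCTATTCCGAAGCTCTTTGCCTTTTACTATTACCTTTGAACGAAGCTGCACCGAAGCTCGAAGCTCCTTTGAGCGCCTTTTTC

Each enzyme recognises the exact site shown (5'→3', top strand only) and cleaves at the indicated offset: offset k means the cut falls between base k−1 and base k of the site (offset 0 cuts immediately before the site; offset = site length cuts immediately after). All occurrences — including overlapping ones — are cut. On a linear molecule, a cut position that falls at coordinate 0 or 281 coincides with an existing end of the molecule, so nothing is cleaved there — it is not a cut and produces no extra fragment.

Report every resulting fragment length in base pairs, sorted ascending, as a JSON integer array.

[5,5,6,7,7,7,7,7,7,8,8,8,9,9,10,10,10,10,10,11,11,12,12,13,13,13,20,26]

Site scan:
  MvoII (CCTTT, off=3): starts [19, 26, 46, 62, 72, 77, 94, 104, 217, 230, 263, 273] → cuts [22, 29, 49, 65, 75, 80, 97, 107, 220, 233, 266, 276]
  IvoI (CGAAGCT, off=3): starts [3, 11, 39, 53, 87, 130, 142, 155, 175, 184, 194, 205, 238, 249, 256] → cuts [6, 14, 42, 56, 90, 133, 145, 158, 178, 187, 197, 208, 241, 252, 259]

Pooled cuts: [6, 14, 22, 29, 42, 49, 56, 65, 75, 80, 90, 97, 107, 133, 145, 158, 178, 187, 197, 208, 220, 233, 241, 252, 259, 266, 276]

Fragment lengths:
  [0,6): 6 bp
  [6,14): 8 bp
  [14,22): 8 bp
  [22,29): 7 bp
  [29,42): 13 bp
  [42,49): 7 bp
  [49,56): 7 bp
  [56,65): 9 bp
  [65,75): 10 bp
  [75,80): 5 bp
  [80,90): 10 bp
  [90,97): 7 bp
  [97,107): 10 bp
  [107,133): 26 bp
  [133,145): 12 bp
  [145,158): 13 bp
  [158,178): 20 bp
  [178,187): 9 bp
  [187,197): 10 bp
  [197,208): 11 bp
  [208,220): 12 bp
  [220,233): 13 bp
  [233,241): 8 bp
  [241,252): 11 bp
  [252,259): 7 bp
  [259,266): 7 bp
  [266,276): 10 bp
  [276,281): 5 bp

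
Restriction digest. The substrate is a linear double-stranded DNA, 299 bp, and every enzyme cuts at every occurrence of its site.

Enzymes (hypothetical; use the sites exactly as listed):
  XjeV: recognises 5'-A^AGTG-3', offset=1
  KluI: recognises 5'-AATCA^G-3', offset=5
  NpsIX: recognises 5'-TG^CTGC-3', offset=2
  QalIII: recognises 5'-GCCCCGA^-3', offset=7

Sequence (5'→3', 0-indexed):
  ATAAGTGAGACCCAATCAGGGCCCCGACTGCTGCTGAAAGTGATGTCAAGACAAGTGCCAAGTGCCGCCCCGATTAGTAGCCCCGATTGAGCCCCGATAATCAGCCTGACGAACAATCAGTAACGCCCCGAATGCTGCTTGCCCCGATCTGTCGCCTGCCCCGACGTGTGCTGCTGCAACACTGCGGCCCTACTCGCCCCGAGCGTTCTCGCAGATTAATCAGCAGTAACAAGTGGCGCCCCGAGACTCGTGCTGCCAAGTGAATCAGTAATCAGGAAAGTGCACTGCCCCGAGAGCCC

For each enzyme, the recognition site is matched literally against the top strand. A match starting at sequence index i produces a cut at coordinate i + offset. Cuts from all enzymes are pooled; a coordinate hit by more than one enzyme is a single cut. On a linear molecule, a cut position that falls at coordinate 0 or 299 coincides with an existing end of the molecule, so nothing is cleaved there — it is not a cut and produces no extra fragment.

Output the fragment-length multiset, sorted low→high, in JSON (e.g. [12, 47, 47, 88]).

[3,3,3,3,4,6,6,6,6,7,7,8,8,9,9,9,11,12,13,13,13,13,15,15,15,16,17,20,29]

Scan for sites:
  XjeV (AAGTG, off=1): starts [2, 37, 52, 59, 230, 257, 277] → cuts [3, 38, 53, 60, 231, 258, 278]
  KluI (AATCAG, off=5): starts [13, 98, 114, 217, 262, 269] → cuts [18, 103, 119, 222, 267, 274]
  NpsIX (TGCTGC, off=2): starts [28, 132, 168, 171, 250] → cuts [30, 134, 170, 173, 252]
  QalIII (GCCCCGA, off=7): starts [20, 66, 79, 90, 124, 140, 157, 195, 237, 286] → cuts [27, 73, 86, 97, 131, 147, 164, 202, 244, 293]

Pooled cuts: [3, 18, 27, 30, 38, 53, 60, 73, 86, 97, 103, 119, 131, 134, 147, 164, 170, 173, 202, 222, 231, 244, 252, 258, 267, 274, 278, 293]

Fragments:
  [0,3): 3 bp
  [3,18): 15 bp
  [18,27): 9 bp
  [27,30): 3 bp
  [30,38): 8 bp
  [38,53): 15 bp
  [53,60): 7 bp
  [60,73): 13 bp
  [73,86): 13 bp
  [86,97): 11 bp
  [97,103): 6 bp
  [103,119): 16 bp
  [119,131): 12 bp
  [131,134): 3 bp
  [134,147): 13 bp
  [147,164): 17 bp
  [164,170): 6 bp
  [170,173): 3 bp
  [173,202): 29 bp
  [202,222): 20 bp
  [222,231): 9 bp
  [231,244): 13 bp
  [244,252): 8 bp
  [252,258): 6 bp
  [258,267): 9 bp
  [267,274): 7 bp
  [274,278): 4 bp
  [278,293): 15 bp
  [293,299): 6 bp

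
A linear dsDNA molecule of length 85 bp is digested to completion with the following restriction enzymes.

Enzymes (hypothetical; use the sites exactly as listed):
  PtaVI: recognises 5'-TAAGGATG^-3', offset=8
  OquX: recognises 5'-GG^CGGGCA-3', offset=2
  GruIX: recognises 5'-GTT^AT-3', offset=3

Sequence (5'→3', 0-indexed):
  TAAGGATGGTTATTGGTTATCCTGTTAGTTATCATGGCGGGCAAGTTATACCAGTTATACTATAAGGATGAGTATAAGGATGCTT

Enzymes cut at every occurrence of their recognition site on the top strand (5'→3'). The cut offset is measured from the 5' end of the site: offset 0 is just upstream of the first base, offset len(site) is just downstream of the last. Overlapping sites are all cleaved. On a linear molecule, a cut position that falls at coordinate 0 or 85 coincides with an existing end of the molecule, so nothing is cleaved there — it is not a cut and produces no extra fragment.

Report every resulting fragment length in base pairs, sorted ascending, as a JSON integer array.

[3,3,7,7,8,9,10,12,12,14]

Site scan:
  PtaVI TAAGGATG/8: at [0, 62, 74] ⇒ [8, 70, 82]
  OquX GGCGGGCA/2: at [35] ⇒ [37]
  GruIX GTTAT/3: at [8, 15, 27, 44, 53] ⇒ [11, 18, 30, 47, 56]

Pooled cuts: [8, 11, 18, 30, 37, 47, 56, 70, 82]

Fragments:
  [0,8): 8 bp
  [8,11): 3 bp
  [11,18): 7 bp
  [18,30): 12 bp
  [30,37): 7 bp
  [37,47): 10 bp
  [47,56): 9 bp
  [56,70): 14 bp
  [70,82): 12 bp
  [82,85): 3 bp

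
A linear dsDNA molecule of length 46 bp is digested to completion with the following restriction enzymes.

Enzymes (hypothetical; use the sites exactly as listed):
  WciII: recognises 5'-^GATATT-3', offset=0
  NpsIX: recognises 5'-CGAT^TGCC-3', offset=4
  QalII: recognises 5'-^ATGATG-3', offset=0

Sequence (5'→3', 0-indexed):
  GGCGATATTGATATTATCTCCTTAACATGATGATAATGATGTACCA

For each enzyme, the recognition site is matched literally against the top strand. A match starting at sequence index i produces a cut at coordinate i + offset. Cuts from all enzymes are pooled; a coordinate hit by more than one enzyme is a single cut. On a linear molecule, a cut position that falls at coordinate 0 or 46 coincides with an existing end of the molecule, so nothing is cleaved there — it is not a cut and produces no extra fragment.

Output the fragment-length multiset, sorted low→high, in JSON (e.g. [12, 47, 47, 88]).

[3,6,9,11,17]

Scan for sites:
  WciII GATATT/0: at [3, 9] ⇒ [3, 9]
  NpsIX (CGATTGCC, off=4): no sites
  QalII ATGATG/0: at [26, 35] ⇒ [26, 35]

All cut coordinates (distinct, sorted): [3, 9, 26, 35]

Fragment lengths:
  [0,3): 3 bp
  [3,9): 6 bp
  [9,26): 17 bp
  [26,35): 9 bp
  [35,46): 11 bp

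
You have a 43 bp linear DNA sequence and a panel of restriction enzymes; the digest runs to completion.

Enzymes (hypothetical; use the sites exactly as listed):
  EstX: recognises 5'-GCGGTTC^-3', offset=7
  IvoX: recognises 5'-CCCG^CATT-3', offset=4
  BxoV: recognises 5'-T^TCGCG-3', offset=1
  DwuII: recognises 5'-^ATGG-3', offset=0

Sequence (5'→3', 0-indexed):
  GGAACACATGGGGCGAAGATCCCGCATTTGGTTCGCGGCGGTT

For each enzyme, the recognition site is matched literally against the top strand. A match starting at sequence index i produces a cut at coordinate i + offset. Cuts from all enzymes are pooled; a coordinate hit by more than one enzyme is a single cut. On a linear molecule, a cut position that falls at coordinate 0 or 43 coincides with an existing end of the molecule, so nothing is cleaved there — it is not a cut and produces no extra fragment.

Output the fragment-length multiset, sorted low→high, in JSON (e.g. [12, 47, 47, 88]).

Site scan:
  EstX (GCGGTTC, off=7): no sites
  IvoX (CCCGCATT, off=4): starts [20] → cuts [24]
  BxoV (TTCGCG, off=1): starts [31] → cuts [32]
  DwuII (ATGG, off=0): starts [7] → cuts [7]

All cut coordinates (distinct, sorted): [7, 24, 32]

Fragments:
  [0,7): 7 bp
  [7,24): 17 bp
  [24,32): 8 bp
  [32,43): 11 bp

[7,8,11,17]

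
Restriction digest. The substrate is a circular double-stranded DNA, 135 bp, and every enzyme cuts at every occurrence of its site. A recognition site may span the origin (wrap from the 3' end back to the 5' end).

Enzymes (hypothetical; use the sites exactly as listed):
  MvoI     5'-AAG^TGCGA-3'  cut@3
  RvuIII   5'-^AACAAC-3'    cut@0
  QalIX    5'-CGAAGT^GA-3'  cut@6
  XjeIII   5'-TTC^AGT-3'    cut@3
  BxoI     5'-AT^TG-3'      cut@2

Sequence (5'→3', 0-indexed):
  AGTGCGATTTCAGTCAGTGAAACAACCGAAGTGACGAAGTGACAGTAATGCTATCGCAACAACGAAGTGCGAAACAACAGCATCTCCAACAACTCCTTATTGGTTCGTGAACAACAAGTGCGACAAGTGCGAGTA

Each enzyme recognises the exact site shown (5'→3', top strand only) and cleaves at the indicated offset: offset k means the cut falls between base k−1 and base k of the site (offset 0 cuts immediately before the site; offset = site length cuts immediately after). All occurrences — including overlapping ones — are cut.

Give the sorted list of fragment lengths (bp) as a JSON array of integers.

Per-enzyme occurrences:
  MvoI AAGTGCGA/3: at [64, 115, 124, 134] ⇒ [2, 67, 118, 127]
  RvuIII AACAAC/0: at [20, 57, 72, 87, 109] ⇒ [20, 57, 72, 87, 109]
  QalIX CGAAGTGA/6: at [26, 34] ⇒ [32, 40]
  XjeIII TTCAGT/3: at [8] ⇒ [11]
  BxoI ATTG/2: at [98] ⇒ [100]

Pooled cuts: [2, 11, 20, 32, 40, 57, 67, 72, 87, 100, 109, 118, 127]

Fragments:
  2→11: 9 bp
  11→20: 9 bp
  20→32: 12 bp
  32→40: 8 bp
  40→57: 17 bp
  57→67: 10 bp
  67→72: 5 bp
  72→87: 15 bp
  87→100: 13 bp
  100→109: 9 bp
  109→118: 9 bp
  118→127: 9 bp
  127→2 (wrap): 135-127+2 = 10 bp

[5,8,9,9,9,9,9,10,10,12,13,15,17]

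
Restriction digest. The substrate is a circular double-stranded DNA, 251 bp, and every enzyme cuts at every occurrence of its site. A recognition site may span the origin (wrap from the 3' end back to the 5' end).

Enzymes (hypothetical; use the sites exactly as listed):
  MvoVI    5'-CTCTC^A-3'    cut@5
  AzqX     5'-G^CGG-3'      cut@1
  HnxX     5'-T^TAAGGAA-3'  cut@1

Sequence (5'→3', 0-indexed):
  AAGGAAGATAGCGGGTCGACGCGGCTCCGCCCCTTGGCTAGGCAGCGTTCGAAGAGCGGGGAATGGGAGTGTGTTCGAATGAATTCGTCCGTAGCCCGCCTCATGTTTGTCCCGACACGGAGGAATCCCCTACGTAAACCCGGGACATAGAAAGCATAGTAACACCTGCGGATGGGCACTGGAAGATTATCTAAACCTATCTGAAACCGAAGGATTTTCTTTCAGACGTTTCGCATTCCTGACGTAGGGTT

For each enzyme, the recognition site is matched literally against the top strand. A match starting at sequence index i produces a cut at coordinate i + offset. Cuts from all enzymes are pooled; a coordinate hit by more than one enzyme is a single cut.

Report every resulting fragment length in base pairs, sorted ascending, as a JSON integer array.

[10,12,35,82,112]

Per-enzyme occurrences:
  MvoVI (CTCTCA, off=5): no sites
  AzqX (GCGG, off=1): starts [10, 20, 55, 167] → cuts [11, 21, 56, 168]
  HnxX (TTAAGGAA, off=1): starts [249] → cuts [250]

Pooled cuts: [11, 21, 56, 168, 250]

Fragments:
  11→21: 10 bp
  21→56: 35 bp
  56→168: 112 bp
  168→250: 82 bp
  250→11 (wrap): 251-250+11 = 12 bp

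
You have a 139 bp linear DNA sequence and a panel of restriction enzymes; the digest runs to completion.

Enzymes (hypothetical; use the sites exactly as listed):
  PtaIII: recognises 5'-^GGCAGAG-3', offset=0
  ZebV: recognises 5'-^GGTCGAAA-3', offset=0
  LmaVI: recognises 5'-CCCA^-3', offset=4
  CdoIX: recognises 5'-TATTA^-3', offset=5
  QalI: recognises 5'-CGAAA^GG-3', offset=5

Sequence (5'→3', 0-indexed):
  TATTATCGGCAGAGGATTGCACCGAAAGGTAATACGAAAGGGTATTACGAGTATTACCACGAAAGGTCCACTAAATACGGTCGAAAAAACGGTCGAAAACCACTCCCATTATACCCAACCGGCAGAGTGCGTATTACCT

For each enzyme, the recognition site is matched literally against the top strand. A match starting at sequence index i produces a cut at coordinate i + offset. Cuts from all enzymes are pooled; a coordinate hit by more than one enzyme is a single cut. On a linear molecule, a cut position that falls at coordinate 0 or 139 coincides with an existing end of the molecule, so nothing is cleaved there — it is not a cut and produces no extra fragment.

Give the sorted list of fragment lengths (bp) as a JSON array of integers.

Per-enzyme occurrences:
  PtaIII (GGCAGAG, off=0): starts [7, 120] → cuts [7, 120]
  ZebV (GGTCGAAA, off=0): starts [78, 90] → cuts [78, 90]
  LmaVI (CCCA, off=4): starts [104, 113] → cuts [108, 117]
  CdoIX (TATTA, off=5): starts [0, 42, 51, 131] → cuts [5, 47, 56, 136]
  QalI (CGAAAGG, off=5): starts [22, 34, 59] → cuts [27, 39, 64]

All cut coordinates (distinct, sorted): [5, 7, 27, 39, 47, 56, 64, 78, 90, 108, 117, 120, 136]

Fragments:
  [0,5): 5 bp
  [5,7): 2 bp
  [7,27): 20 bp
  [27,39): 12 bp
  [39,47): 8 bp
  [47,56): 9 bp
  [56,64): 8 bp
  [64,78): 14 bp
  [78,90): 12 bp
  [90,108): 18 bp
  [108,117): 9 bp
  [117,120): 3 bp
  [120,136): 16 bp
  [136,139): 3 bp

[2,3,3,5,8,8,9,9,12,12,14,16,18,20]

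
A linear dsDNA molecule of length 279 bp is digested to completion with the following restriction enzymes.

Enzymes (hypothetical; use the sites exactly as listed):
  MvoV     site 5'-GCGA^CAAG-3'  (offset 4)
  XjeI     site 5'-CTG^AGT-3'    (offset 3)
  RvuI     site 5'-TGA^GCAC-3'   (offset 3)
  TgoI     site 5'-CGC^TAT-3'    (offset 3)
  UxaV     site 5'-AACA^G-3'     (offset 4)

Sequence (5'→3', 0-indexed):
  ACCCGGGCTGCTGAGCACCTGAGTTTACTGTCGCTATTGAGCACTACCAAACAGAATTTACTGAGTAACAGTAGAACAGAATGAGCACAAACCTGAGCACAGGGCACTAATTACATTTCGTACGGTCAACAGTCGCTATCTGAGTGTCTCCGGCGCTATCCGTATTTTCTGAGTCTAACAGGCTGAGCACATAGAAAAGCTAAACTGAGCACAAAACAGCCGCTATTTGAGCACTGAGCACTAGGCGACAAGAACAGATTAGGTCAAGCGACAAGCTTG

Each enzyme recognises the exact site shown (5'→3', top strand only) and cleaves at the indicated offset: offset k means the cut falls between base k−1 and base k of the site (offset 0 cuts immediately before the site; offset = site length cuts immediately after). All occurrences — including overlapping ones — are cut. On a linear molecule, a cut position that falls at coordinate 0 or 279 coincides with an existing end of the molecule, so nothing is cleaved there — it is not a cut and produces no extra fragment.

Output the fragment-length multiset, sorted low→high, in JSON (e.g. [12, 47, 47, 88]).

[5,5,6,6,6,6,7,7,7,7,8,8,8,9,10,10,11,12,13,13,14,14,15,15,22,35]

Scan for sites:
  MvoV (GCGACAAG, off=4): starts [244, 267] → cuts [248, 271]
  XjeI (CTGAGT, off=3): starts [18, 60, 139, 168] → cuts [21, 63, 142, 171]
  RvuI (TGAGCAC, off=3): starts [11, 37, 81, 93, 183, 205, 227, 234] → cuts [14, 40, 84, 96, 186, 208, 230, 237]
  TgoI (CGCTAT, off=3): starts [31, 133, 153, 220] → cuts [34, 136, 156, 223]
  UxaV (AACAG, off=4): starts [49, 66, 74, 127, 176, 214, 252] → cuts [53, 70, 78, 131, 180, 218, 256]

All cut coordinates (distinct, sorted): [14, 21, 34, 40, 53, 63, 70, 78, 84, 96, 131, 136, 142, 156, 171, 180, 186, 208, 218, 223, 230, 237, 248, 256, 271]

Fragments:
  [0,14): 14 bp
  [14,21): 7 bp
  [21,34): 13 bp
  [34,40): 6 bp
  [40,53): 13 bp
  [53,63): 10 bp
  [63,70): 7 bp
  [70,78): 8 bp
  [78,84): 6 bp
  [84,96): 12 bp
  [96,131): 35 bp
  [131,136): 5 bp
  [136,142): 6 bp
  [142,156): 14 bp
  [156,171): 15 bp
  [171,180): 9 bp
  [180,186): 6 bp
  [186,208): 22 bp
  [208,218): 10 bp
  [218,223): 5 bp
  [223,230): 7 bp
  [230,237): 7 bp
  [237,248): 11 bp
  [248,256): 8 bp
  [256,271): 15 bp
  [271,279): 8 bp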